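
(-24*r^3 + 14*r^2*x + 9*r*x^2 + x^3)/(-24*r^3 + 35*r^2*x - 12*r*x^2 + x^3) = (24*r^2 + 10*r*x + x^2)/(24*r^2 - 11*r*x + x^2)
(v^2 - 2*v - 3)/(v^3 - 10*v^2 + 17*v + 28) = (v - 3)/(v^2 - 11*v + 28)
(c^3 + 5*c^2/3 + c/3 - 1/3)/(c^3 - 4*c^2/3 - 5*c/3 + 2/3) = (c + 1)/(c - 2)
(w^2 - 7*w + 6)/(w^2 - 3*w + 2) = (w - 6)/(w - 2)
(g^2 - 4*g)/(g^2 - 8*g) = (g - 4)/(g - 8)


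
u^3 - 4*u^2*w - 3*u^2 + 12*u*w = u*(u - 3)*(u - 4*w)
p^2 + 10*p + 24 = (p + 4)*(p + 6)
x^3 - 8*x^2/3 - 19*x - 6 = (x - 6)*(x + 1/3)*(x + 3)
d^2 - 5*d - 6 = (d - 6)*(d + 1)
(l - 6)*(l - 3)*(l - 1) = l^3 - 10*l^2 + 27*l - 18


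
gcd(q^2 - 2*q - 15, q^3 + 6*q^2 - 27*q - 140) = q - 5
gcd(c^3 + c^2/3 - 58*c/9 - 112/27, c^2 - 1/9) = 1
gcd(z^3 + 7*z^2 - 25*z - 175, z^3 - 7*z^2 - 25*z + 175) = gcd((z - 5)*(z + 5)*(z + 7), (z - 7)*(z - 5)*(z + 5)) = z^2 - 25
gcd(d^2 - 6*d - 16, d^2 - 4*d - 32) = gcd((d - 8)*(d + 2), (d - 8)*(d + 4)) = d - 8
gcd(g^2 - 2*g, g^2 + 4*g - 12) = g - 2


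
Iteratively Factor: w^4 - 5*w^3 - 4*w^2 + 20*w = (w - 5)*(w^3 - 4*w) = w*(w - 5)*(w^2 - 4) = w*(w - 5)*(w - 2)*(w + 2)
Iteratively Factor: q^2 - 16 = (q + 4)*(q - 4)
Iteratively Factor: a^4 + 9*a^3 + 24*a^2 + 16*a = (a + 4)*(a^3 + 5*a^2 + 4*a) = (a + 1)*(a + 4)*(a^2 + 4*a) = a*(a + 1)*(a + 4)*(a + 4)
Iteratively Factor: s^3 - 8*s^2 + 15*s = (s - 3)*(s^2 - 5*s) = s*(s - 3)*(s - 5)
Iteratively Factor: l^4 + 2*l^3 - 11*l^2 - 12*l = (l + 1)*(l^3 + l^2 - 12*l) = (l - 3)*(l + 1)*(l^2 + 4*l) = l*(l - 3)*(l + 1)*(l + 4)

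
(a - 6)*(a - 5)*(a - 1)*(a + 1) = a^4 - 11*a^3 + 29*a^2 + 11*a - 30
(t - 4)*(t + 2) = t^2 - 2*t - 8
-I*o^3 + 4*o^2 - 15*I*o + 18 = (o - 3*I)*(o + 6*I)*(-I*o + 1)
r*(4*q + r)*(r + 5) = 4*q*r^2 + 20*q*r + r^3 + 5*r^2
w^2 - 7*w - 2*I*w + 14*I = (w - 7)*(w - 2*I)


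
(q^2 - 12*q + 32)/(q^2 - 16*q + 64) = (q - 4)/(q - 8)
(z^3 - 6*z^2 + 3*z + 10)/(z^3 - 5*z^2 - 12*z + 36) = (z^2 - 4*z - 5)/(z^2 - 3*z - 18)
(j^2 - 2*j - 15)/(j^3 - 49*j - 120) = (j - 5)/(j^2 - 3*j - 40)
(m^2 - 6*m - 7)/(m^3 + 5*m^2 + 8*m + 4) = (m - 7)/(m^2 + 4*m + 4)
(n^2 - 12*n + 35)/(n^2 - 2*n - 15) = (n - 7)/(n + 3)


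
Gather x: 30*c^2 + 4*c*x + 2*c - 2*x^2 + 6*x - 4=30*c^2 + 2*c - 2*x^2 + x*(4*c + 6) - 4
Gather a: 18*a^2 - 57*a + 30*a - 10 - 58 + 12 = 18*a^2 - 27*a - 56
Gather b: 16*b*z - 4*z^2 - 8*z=16*b*z - 4*z^2 - 8*z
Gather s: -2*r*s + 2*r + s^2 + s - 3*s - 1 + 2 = 2*r + s^2 + s*(-2*r - 2) + 1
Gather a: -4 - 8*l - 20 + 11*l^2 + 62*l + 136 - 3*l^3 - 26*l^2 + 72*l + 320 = -3*l^3 - 15*l^2 + 126*l + 432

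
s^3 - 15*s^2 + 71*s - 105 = (s - 7)*(s - 5)*(s - 3)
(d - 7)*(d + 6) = d^2 - d - 42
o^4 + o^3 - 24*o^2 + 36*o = o*(o - 3)*(o - 2)*(o + 6)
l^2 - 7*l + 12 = (l - 4)*(l - 3)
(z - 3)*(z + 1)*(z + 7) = z^3 + 5*z^2 - 17*z - 21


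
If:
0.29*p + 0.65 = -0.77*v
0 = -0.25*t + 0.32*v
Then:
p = -2.6551724137931*v - 2.24137931034483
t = 1.28*v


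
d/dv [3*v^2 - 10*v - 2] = 6*v - 10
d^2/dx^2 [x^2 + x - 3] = 2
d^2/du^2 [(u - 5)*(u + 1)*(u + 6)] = 6*u + 4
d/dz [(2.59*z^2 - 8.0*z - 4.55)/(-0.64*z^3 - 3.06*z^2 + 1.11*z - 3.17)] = (1.6576*z^4 - 10.24*z^3 - 30.3411*z^2 - 44.2666*z + 30.4105)/(0.4096*z^6 + 3.9168*z^5 + 7.9428*z^4 - 2.7356*z^3 + 20.6325*z^2 - 7.0374*z + 10.0489)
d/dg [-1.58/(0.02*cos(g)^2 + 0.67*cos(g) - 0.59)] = -(0.0632*cos(g) + 1.0586)*sin(g)/(0.02*cos(g)^2 + 0.67*cos(g) - 0.59)^2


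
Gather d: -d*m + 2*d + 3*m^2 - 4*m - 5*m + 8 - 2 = d*(2 - m) + 3*m^2 - 9*m + 6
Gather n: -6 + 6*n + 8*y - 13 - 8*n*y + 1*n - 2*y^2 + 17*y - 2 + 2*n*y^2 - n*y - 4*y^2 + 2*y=n*(2*y^2 - 9*y + 7) - 6*y^2 + 27*y - 21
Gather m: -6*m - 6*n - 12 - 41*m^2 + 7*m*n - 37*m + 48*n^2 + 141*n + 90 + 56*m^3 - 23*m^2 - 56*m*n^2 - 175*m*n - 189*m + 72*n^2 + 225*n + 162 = 56*m^3 - 64*m^2 + m*(-56*n^2 - 168*n - 232) + 120*n^2 + 360*n + 240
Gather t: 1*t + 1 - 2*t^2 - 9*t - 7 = -2*t^2 - 8*t - 6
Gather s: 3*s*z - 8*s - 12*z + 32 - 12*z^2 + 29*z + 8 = s*(3*z - 8) - 12*z^2 + 17*z + 40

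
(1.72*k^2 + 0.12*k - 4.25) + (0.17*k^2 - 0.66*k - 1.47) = 1.89*k^2 - 0.54*k - 5.72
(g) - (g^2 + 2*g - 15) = -g^2 - g + 15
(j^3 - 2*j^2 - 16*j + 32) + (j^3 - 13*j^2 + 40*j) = 2*j^3 - 15*j^2 + 24*j + 32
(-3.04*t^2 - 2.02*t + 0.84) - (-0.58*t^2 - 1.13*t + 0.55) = -2.46*t^2 - 0.89*t + 0.29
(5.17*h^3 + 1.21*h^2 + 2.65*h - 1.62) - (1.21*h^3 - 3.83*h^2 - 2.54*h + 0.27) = 3.96*h^3 + 5.04*h^2 + 5.19*h - 1.89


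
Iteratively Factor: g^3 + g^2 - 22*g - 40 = (g + 2)*(g^2 - g - 20) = (g - 5)*(g + 2)*(g + 4)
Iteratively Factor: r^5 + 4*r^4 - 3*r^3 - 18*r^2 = (r + 3)*(r^4 + r^3 - 6*r^2) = (r - 2)*(r + 3)*(r^3 + 3*r^2) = r*(r - 2)*(r + 3)*(r^2 + 3*r) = r^2*(r - 2)*(r + 3)*(r + 3)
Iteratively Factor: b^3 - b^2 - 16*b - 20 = (b + 2)*(b^2 - 3*b - 10) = (b + 2)^2*(b - 5)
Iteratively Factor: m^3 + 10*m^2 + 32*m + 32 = (m + 2)*(m^2 + 8*m + 16) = (m + 2)*(m + 4)*(m + 4)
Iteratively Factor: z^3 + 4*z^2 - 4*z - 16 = (z + 2)*(z^2 + 2*z - 8) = (z - 2)*(z + 2)*(z + 4)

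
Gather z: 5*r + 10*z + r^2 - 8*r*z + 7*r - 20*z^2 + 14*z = r^2 + 12*r - 20*z^2 + z*(24 - 8*r)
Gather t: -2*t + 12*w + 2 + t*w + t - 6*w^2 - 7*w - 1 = t*(w - 1) - 6*w^2 + 5*w + 1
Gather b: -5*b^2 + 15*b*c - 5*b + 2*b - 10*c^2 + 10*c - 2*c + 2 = -5*b^2 + b*(15*c - 3) - 10*c^2 + 8*c + 2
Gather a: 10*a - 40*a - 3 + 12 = 9 - 30*a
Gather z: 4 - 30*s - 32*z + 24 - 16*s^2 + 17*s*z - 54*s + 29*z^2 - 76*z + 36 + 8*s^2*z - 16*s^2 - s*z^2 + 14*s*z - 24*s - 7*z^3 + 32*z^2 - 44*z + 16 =-32*s^2 - 108*s - 7*z^3 + z^2*(61 - s) + z*(8*s^2 + 31*s - 152) + 80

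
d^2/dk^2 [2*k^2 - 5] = 4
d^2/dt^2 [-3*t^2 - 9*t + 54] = -6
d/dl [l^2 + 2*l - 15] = 2*l + 2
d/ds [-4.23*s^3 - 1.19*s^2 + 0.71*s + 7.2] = -12.69*s^2 - 2.38*s + 0.71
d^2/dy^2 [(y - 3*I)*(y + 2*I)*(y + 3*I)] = 6*y + 4*I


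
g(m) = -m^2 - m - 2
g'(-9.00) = 17.00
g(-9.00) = -74.00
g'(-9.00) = 17.00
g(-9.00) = -74.00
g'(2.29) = -5.58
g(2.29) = -9.53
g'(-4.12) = 7.24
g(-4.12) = -14.85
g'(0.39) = -1.78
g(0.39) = -2.54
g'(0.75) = -2.50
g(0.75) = -3.31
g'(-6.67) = 12.34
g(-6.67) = -39.82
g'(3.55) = -8.10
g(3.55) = -18.15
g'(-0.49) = -0.02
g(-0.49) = -1.75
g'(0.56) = -2.12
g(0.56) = -2.87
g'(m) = -2*m - 1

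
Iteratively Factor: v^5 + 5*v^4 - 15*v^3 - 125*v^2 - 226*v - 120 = (v + 2)*(v^4 + 3*v^3 - 21*v^2 - 83*v - 60) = (v - 5)*(v + 2)*(v^3 + 8*v^2 + 19*v + 12) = (v - 5)*(v + 2)*(v + 4)*(v^2 + 4*v + 3) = (v - 5)*(v + 2)*(v + 3)*(v + 4)*(v + 1)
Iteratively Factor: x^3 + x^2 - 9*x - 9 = (x - 3)*(x^2 + 4*x + 3) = (x - 3)*(x + 1)*(x + 3)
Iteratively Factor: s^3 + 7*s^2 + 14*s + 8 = (s + 1)*(s^2 + 6*s + 8) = (s + 1)*(s + 2)*(s + 4)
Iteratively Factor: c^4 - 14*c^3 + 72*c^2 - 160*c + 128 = (c - 4)*(c^3 - 10*c^2 + 32*c - 32) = (c - 4)*(c - 2)*(c^2 - 8*c + 16) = (c - 4)^2*(c - 2)*(c - 4)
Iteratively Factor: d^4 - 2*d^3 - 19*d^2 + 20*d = (d - 5)*(d^3 + 3*d^2 - 4*d) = (d - 5)*(d - 1)*(d^2 + 4*d) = d*(d - 5)*(d - 1)*(d + 4)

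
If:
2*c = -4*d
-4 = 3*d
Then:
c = 8/3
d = -4/3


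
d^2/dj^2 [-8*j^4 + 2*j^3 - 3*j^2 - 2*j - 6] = -96*j^2 + 12*j - 6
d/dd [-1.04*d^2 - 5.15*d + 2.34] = -2.08*d - 5.15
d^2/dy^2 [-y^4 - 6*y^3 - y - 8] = 12*y*(-y - 3)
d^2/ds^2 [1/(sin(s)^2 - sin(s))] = (-4 - 1/sin(s) + 4/sin(s)^2 - 2/sin(s)^3)/(sin(s) - 1)^2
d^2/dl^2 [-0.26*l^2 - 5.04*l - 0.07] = -0.520000000000000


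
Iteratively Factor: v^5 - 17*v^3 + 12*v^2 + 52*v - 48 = (v + 2)*(v^4 - 2*v^3 - 13*v^2 + 38*v - 24) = (v - 1)*(v + 2)*(v^3 - v^2 - 14*v + 24) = (v - 3)*(v - 1)*(v + 2)*(v^2 + 2*v - 8) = (v - 3)*(v - 2)*(v - 1)*(v + 2)*(v + 4)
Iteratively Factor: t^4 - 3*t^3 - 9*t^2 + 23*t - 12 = (t - 4)*(t^3 + t^2 - 5*t + 3) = (t - 4)*(t - 1)*(t^2 + 2*t - 3) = (t - 4)*(t - 1)^2*(t + 3)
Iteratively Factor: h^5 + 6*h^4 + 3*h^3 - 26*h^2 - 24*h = (h + 3)*(h^4 + 3*h^3 - 6*h^2 - 8*h) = (h + 1)*(h + 3)*(h^3 + 2*h^2 - 8*h) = (h + 1)*(h + 3)*(h + 4)*(h^2 - 2*h) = h*(h + 1)*(h + 3)*(h + 4)*(h - 2)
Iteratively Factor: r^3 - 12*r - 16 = (r + 2)*(r^2 - 2*r - 8) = (r - 4)*(r + 2)*(r + 2)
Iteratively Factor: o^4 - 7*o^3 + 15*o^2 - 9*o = (o)*(o^3 - 7*o^2 + 15*o - 9) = o*(o - 1)*(o^2 - 6*o + 9) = o*(o - 3)*(o - 1)*(o - 3)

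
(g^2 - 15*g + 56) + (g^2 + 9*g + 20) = 2*g^2 - 6*g + 76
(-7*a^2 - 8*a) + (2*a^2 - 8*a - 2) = -5*a^2 - 16*a - 2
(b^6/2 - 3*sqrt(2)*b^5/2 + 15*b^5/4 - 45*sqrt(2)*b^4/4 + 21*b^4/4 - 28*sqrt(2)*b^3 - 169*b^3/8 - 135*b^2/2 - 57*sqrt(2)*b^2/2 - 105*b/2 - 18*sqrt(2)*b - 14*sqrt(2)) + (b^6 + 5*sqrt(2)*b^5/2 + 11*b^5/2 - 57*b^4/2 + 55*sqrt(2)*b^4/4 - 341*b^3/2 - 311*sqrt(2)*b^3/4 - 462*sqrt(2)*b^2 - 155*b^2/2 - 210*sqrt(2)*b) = 3*b^6/2 + sqrt(2)*b^5 + 37*b^5/4 - 93*b^4/4 + 5*sqrt(2)*b^4/2 - 1533*b^3/8 - 423*sqrt(2)*b^3/4 - 981*sqrt(2)*b^2/2 - 145*b^2 - 228*sqrt(2)*b - 105*b/2 - 14*sqrt(2)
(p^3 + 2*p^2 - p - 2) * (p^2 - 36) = p^5 + 2*p^4 - 37*p^3 - 74*p^2 + 36*p + 72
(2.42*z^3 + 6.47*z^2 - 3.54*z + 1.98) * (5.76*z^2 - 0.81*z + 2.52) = 13.9392*z^5 + 35.307*z^4 - 19.5327*z^3 + 30.5766*z^2 - 10.5246*z + 4.9896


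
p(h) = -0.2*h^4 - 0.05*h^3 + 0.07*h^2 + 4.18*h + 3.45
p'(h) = -0.8*h^3 - 0.15*h^2 + 0.14*h + 4.18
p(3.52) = -13.85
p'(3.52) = -32.08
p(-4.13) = -67.28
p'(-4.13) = 57.40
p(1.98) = 8.54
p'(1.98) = -2.34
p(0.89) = 7.06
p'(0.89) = 3.62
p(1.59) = 8.79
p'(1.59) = 0.81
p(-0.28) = 2.28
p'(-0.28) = 4.15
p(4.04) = -35.10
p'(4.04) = -50.45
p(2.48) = 5.92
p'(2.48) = -8.60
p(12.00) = -4169.91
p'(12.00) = -1398.14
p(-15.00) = -9999.75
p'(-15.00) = 2668.33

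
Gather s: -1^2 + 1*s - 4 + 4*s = 5*s - 5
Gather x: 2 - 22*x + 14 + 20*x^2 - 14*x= 20*x^2 - 36*x + 16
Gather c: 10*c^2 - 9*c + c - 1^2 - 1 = 10*c^2 - 8*c - 2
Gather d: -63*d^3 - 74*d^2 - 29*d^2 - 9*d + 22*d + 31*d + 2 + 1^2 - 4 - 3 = -63*d^3 - 103*d^2 + 44*d - 4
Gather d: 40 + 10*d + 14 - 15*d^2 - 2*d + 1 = -15*d^2 + 8*d + 55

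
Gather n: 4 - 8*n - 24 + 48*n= 40*n - 20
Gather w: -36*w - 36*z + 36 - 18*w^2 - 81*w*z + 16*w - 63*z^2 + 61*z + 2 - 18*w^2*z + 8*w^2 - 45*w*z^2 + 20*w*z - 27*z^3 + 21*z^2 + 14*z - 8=w^2*(-18*z - 10) + w*(-45*z^2 - 61*z - 20) - 27*z^3 - 42*z^2 + 39*z + 30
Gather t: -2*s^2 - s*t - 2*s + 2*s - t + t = -2*s^2 - s*t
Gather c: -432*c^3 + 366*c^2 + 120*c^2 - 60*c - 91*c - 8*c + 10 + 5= -432*c^3 + 486*c^2 - 159*c + 15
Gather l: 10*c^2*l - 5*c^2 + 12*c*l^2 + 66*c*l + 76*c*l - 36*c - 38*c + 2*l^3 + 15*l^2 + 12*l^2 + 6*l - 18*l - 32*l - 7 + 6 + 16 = -5*c^2 - 74*c + 2*l^3 + l^2*(12*c + 27) + l*(10*c^2 + 142*c - 44) + 15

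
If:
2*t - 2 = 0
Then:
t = 1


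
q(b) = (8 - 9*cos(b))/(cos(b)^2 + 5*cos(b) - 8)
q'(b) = (8 - 9*cos(b))*(2*sin(b)*cos(b) + 5*sin(b))/(cos(b)^2 + 5*cos(b) - 8)^2 + 9*sin(b)/(cos(b)^2 + 5*cos(b) - 8)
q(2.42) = -1.32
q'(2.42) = -0.26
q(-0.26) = 0.31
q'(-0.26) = 1.28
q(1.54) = -0.98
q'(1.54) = -0.51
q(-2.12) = -1.23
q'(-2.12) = 0.34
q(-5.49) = -0.42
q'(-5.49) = -1.12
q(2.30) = -1.29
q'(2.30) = -0.29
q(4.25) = -1.20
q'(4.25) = 0.36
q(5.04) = -0.81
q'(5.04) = 0.67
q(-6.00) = 0.28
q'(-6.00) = -1.34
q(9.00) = -1.38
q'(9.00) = -0.16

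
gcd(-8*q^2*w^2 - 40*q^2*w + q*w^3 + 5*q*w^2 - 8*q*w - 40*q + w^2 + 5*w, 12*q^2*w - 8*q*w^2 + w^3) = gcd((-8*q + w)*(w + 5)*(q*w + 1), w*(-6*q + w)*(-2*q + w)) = 1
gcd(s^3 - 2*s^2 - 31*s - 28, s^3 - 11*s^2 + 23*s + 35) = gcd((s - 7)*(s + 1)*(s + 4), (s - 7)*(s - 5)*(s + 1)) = s^2 - 6*s - 7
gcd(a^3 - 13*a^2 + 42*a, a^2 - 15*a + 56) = a - 7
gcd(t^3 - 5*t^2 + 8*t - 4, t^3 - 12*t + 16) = t^2 - 4*t + 4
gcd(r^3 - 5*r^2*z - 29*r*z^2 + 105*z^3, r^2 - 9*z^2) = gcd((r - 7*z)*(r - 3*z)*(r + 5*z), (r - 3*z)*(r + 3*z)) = -r + 3*z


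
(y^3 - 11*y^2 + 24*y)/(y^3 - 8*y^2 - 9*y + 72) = y/(y + 3)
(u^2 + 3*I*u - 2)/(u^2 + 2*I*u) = (u + I)/u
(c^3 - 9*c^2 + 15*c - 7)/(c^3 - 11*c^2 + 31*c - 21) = (c - 1)/(c - 3)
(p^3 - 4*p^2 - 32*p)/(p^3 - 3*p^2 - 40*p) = (p + 4)/(p + 5)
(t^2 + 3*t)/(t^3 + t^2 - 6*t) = 1/(t - 2)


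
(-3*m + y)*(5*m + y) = -15*m^2 + 2*m*y + y^2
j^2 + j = j*(j + 1)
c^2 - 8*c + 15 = (c - 5)*(c - 3)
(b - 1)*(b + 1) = b^2 - 1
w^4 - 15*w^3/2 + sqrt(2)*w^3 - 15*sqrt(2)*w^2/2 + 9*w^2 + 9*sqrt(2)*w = w*(w - 6)*(w - 3/2)*(w + sqrt(2))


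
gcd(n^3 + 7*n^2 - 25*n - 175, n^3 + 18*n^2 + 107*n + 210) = n^2 + 12*n + 35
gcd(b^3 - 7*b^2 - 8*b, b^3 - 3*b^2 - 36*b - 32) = b^2 - 7*b - 8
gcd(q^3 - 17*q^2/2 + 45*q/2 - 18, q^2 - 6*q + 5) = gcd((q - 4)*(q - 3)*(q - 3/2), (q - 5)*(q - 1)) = 1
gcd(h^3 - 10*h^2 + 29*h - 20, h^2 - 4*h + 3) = h - 1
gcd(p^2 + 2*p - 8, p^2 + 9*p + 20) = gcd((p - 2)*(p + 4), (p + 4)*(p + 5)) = p + 4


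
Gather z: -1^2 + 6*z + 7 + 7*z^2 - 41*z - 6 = 7*z^2 - 35*z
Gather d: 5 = 5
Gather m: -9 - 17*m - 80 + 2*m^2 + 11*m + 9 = 2*m^2 - 6*m - 80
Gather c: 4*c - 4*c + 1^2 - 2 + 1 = 0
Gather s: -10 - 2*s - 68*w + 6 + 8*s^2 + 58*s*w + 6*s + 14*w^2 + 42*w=8*s^2 + s*(58*w + 4) + 14*w^2 - 26*w - 4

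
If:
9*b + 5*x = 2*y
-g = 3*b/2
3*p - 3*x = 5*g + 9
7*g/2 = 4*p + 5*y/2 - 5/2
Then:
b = 82*y/239 + 190/239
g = -123*y/239 - 285/239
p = -257*y/239 - 100/239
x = -52*y/239 - 342/239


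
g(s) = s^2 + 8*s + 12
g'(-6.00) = -4.00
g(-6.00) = 0.00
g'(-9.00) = -10.00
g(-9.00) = 21.00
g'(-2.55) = 2.90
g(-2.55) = -1.90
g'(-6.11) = -4.22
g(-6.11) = 0.45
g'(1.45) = 10.90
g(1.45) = 25.70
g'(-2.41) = 3.18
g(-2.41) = -1.47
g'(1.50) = 11.00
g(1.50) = 26.25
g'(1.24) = 10.48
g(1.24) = 23.46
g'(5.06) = 18.12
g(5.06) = 78.08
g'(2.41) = 12.82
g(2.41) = 37.09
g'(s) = 2*s + 8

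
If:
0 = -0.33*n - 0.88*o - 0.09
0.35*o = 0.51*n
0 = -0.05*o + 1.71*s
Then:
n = -0.06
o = -0.08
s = -0.00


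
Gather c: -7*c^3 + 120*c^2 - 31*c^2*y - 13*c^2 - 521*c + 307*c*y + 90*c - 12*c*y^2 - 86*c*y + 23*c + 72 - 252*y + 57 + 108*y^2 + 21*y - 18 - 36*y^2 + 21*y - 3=-7*c^3 + c^2*(107 - 31*y) + c*(-12*y^2 + 221*y - 408) + 72*y^2 - 210*y + 108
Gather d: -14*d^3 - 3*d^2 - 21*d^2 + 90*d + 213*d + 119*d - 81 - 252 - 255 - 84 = -14*d^3 - 24*d^2 + 422*d - 672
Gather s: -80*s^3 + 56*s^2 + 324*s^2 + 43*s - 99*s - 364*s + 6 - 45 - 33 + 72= -80*s^3 + 380*s^2 - 420*s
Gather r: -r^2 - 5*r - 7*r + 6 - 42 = -r^2 - 12*r - 36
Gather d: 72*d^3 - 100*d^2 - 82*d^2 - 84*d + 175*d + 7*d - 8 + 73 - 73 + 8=72*d^3 - 182*d^2 + 98*d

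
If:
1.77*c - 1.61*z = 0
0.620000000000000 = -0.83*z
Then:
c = -0.68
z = -0.75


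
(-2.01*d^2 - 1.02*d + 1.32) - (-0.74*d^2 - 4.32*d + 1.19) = -1.27*d^2 + 3.3*d + 0.13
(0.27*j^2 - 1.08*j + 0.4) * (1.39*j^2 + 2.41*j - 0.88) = 0.3753*j^4 - 0.8505*j^3 - 2.2844*j^2 + 1.9144*j - 0.352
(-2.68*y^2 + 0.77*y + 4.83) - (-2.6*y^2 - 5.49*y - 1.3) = -0.0800000000000001*y^2 + 6.26*y + 6.13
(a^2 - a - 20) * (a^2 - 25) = a^4 - a^3 - 45*a^2 + 25*a + 500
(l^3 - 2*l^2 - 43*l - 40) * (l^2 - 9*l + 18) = l^5 - 11*l^4 - 7*l^3 + 311*l^2 - 414*l - 720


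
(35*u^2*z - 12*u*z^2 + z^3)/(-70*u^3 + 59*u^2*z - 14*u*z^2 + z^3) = z/(-2*u + z)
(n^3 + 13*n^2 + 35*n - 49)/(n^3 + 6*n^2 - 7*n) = (n + 7)/n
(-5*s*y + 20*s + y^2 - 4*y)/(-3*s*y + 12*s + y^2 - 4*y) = (-5*s + y)/(-3*s + y)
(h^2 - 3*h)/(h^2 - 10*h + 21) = h/(h - 7)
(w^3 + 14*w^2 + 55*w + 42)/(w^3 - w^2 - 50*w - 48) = (w + 7)/(w - 8)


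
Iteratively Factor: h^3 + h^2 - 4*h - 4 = (h + 2)*(h^2 - h - 2) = (h - 2)*(h + 2)*(h + 1)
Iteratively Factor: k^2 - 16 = (k + 4)*(k - 4)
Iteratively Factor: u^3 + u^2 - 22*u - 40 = (u + 4)*(u^2 - 3*u - 10) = (u - 5)*(u + 4)*(u + 2)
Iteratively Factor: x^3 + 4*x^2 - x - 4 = (x - 1)*(x^2 + 5*x + 4) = (x - 1)*(x + 1)*(x + 4)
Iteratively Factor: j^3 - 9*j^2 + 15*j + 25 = (j + 1)*(j^2 - 10*j + 25) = (j - 5)*(j + 1)*(j - 5)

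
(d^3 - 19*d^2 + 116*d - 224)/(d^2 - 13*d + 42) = (d^2 - 12*d + 32)/(d - 6)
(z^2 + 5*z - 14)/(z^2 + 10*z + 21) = (z - 2)/(z + 3)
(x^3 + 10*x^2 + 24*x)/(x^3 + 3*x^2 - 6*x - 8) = x*(x + 6)/(x^2 - x - 2)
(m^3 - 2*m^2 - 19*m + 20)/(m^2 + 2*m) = (m^3 - 2*m^2 - 19*m + 20)/(m*(m + 2))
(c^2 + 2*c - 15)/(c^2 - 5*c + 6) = (c + 5)/(c - 2)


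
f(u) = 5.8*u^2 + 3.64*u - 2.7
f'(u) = 11.6*u + 3.64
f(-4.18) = 83.42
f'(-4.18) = -44.85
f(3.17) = 67.12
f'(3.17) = 40.41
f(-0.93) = -1.07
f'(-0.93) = -7.15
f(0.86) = 4.72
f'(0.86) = 13.62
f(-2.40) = 21.97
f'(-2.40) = -24.20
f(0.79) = 3.80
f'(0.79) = 12.80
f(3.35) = 74.58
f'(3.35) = 42.50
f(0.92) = 5.56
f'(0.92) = 14.31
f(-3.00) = 38.58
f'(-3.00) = -31.16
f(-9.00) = 434.34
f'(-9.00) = -100.76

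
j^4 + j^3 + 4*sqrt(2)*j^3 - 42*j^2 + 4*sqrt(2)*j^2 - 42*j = j*(j + 1)*(j - 3*sqrt(2))*(j + 7*sqrt(2))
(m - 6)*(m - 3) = m^2 - 9*m + 18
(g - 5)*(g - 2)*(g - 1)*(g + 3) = g^4 - 5*g^3 - 7*g^2 + 41*g - 30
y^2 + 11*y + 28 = (y + 4)*(y + 7)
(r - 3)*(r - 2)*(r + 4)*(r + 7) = r^4 + 6*r^3 - 21*r^2 - 74*r + 168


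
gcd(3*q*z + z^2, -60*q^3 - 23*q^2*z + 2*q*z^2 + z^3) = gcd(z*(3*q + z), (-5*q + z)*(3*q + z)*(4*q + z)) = 3*q + z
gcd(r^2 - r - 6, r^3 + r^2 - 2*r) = r + 2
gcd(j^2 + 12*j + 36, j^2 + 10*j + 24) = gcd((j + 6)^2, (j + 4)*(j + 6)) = j + 6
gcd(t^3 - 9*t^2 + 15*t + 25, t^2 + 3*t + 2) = t + 1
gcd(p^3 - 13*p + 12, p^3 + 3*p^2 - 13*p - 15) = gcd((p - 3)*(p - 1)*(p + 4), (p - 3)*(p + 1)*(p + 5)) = p - 3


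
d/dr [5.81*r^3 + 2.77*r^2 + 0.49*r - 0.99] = 17.43*r^2 + 5.54*r + 0.49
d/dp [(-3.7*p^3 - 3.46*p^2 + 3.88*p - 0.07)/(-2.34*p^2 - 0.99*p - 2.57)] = (8.658*p^4 + 7.326*p^3 + 41.0316*p^2 + 17.4568*p - 10.0409)/(5.4756*p^4 + 4.6332*p^3 + 13.0077*p^2 + 5.0886*p + 6.6049)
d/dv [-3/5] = 0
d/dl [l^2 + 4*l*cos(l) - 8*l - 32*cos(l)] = -4*l*sin(l) + 2*l + 32*sin(l) + 4*cos(l) - 8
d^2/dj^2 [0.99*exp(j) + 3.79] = 0.99*exp(j)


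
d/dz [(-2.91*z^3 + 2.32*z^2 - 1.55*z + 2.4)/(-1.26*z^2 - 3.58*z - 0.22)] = (3.6666*z^4 + 20.8356*z^3 - 8.338*z^2 + 5.0272*z + 8.933)/(1.5876*z^4 + 9.0216*z^3 + 13.3708*z^2 + 1.5752*z + 0.0484)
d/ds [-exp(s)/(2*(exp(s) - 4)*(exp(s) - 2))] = (exp(2*s) - 8)*exp(s)/(2*(exp(4*s) - 12*exp(3*s) + 52*exp(2*s) - 96*exp(s) + 64))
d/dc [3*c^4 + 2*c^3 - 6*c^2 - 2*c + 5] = 12*c^3 + 6*c^2 - 12*c - 2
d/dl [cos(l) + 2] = -sin(l)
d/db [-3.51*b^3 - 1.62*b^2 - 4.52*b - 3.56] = -10.53*b^2 - 3.24*b - 4.52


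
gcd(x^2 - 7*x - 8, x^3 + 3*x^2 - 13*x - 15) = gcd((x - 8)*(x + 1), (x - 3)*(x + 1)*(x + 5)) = x + 1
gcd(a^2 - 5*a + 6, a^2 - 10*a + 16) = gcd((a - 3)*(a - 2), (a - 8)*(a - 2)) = a - 2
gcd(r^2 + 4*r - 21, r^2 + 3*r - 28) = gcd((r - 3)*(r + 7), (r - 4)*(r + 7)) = r + 7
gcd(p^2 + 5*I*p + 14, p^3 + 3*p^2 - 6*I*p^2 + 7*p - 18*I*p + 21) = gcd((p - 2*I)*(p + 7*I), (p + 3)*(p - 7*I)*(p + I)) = 1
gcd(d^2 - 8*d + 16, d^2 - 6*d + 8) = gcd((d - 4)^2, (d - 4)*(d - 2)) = d - 4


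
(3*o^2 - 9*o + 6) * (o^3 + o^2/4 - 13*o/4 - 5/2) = 3*o^5 - 33*o^4/4 - 6*o^3 + 93*o^2/4 + 3*o - 15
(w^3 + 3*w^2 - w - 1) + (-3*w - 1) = w^3 + 3*w^2 - 4*w - 2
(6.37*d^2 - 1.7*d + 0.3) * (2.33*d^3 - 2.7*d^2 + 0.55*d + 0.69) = 14.8421*d^5 - 21.16*d^4 + 8.7925*d^3 + 2.6503*d^2 - 1.008*d + 0.207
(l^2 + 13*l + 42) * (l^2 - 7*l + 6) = l^4 + 6*l^3 - 43*l^2 - 216*l + 252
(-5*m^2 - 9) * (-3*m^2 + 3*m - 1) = 15*m^4 - 15*m^3 + 32*m^2 - 27*m + 9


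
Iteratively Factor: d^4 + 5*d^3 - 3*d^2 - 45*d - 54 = (d + 3)*(d^3 + 2*d^2 - 9*d - 18) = (d + 2)*(d + 3)*(d^2 - 9) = (d - 3)*(d + 2)*(d + 3)*(d + 3)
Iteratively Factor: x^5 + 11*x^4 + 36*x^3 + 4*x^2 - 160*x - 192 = (x + 2)*(x^4 + 9*x^3 + 18*x^2 - 32*x - 96) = (x - 2)*(x + 2)*(x^3 + 11*x^2 + 40*x + 48) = (x - 2)*(x + 2)*(x + 4)*(x^2 + 7*x + 12) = (x - 2)*(x + 2)*(x + 4)^2*(x + 3)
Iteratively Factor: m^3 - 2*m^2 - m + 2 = (m + 1)*(m^2 - 3*m + 2) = (m - 2)*(m + 1)*(m - 1)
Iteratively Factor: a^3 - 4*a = (a - 2)*(a^2 + 2*a) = (a - 2)*(a + 2)*(a)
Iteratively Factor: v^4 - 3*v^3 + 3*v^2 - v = (v)*(v^3 - 3*v^2 + 3*v - 1) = v*(v - 1)*(v^2 - 2*v + 1) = v*(v - 1)^2*(v - 1)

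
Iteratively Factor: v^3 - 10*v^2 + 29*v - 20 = (v - 5)*(v^2 - 5*v + 4) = (v - 5)*(v - 4)*(v - 1)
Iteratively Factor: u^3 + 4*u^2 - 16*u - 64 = (u + 4)*(u^2 - 16) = (u + 4)^2*(u - 4)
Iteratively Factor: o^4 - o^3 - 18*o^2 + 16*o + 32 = (o - 2)*(o^3 + o^2 - 16*o - 16) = (o - 2)*(o + 1)*(o^2 - 16) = (o - 2)*(o + 1)*(o + 4)*(o - 4)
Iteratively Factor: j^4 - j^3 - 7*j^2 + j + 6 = (j + 2)*(j^3 - 3*j^2 - j + 3) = (j - 1)*(j + 2)*(j^2 - 2*j - 3) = (j - 3)*(j - 1)*(j + 2)*(j + 1)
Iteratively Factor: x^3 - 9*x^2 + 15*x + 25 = (x - 5)*(x^2 - 4*x - 5) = (x - 5)*(x + 1)*(x - 5)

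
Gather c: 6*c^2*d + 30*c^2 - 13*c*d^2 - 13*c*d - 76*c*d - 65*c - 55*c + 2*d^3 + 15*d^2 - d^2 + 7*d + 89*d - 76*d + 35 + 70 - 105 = c^2*(6*d + 30) + c*(-13*d^2 - 89*d - 120) + 2*d^3 + 14*d^2 + 20*d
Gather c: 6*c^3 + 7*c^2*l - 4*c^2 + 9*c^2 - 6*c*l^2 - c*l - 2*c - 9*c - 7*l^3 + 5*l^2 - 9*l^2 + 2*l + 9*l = 6*c^3 + c^2*(7*l + 5) + c*(-6*l^2 - l - 11) - 7*l^3 - 4*l^2 + 11*l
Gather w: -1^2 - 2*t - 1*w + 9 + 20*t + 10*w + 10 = 18*t + 9*w + 18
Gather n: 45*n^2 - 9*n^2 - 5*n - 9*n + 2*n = 36*n^2 - 12*n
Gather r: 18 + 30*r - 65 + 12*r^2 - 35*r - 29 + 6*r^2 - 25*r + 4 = 18*r^2 - 30*r - 72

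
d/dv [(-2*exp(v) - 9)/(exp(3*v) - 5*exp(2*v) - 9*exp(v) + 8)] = (4*exp(3*v) + 17*exp(2*v) - 90*exp(v) - 97)*exp(v)/(exp(6*v) - 10*exp(5*v) + 7*exp(4*v) + 106*exp(3*v) + exp(2*v) - 144*exp(v) + 64)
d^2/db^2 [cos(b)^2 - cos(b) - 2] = cos(b) - 2*cos(2*b)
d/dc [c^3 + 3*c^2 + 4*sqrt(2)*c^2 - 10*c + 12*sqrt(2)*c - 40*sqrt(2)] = 3*c^2 + 6*c + 8*sqrt(2)*c - 10 + 12*sqrt(2)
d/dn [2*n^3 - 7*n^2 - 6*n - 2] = 6*n^2 - 14*n - 6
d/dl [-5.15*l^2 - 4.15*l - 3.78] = -10.3*l - 4.15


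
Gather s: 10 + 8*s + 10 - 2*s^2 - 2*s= -2*s^2 + 6*s + 20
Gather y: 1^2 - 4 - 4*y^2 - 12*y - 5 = -4*y^2 - 12*y - 8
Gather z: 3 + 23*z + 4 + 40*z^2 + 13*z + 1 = 40*z^2 + 36*z + 8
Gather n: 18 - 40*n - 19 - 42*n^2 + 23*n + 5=-42*n^2 - 17*n + 4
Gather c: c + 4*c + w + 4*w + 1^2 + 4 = 5*c + 5*w + 5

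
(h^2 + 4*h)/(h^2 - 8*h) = (h + 4)/(h - 8)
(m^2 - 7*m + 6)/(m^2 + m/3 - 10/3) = 3*(m^2 - 7*m + 6)/(3*m^2 + m - 10)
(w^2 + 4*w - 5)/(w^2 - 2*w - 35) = (w - 1)/(w - 7)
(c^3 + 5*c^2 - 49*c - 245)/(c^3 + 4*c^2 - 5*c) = (c^2 - 49)/(c*(c - 1))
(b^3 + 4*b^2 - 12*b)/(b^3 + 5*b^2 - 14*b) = (b + 6)/(b + 7)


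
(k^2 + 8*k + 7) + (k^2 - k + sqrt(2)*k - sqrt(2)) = 2*k^2 + sqrt(2)*k + 7*k - sqrt(2) + 7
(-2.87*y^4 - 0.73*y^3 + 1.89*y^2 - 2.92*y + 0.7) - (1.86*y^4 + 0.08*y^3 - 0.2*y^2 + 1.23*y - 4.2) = -4.73*y^4 - 0.81*y^3 + 2.09*y^2 - 4.15*y + 4.9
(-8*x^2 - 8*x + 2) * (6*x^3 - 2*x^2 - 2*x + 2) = -48*x^5 - 32*x^4 + 44*x^3 - 4*x^2 - 20*x + 4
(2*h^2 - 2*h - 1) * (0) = 0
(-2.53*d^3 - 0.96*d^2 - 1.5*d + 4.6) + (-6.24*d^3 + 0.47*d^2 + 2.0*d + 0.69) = -8.77*d^3 - 0.49*d^2 + 0.5*d + 5.29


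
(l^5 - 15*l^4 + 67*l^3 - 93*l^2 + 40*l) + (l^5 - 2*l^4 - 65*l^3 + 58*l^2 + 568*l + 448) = 2*l^5 - 17*l^4 + 2*l^3 - 35*l^2 + 608*l + 448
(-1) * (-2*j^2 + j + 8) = 2*j^2 - j - 8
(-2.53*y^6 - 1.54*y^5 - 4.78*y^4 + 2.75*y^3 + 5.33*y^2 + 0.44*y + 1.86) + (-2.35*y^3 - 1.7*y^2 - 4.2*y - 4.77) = -2.53*y^6 - 1.54*y^5 - 4.78*y^4 + 0.4*y^3 + 3.63*y^2 - 3.76*y - 2.91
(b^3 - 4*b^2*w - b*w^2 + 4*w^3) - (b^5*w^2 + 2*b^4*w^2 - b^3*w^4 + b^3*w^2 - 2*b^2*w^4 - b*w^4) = -b^5*w^2 - 2*b^4*w^2 + b^3*w^4 - b^3*w^2 + b^3 + 2*b^2*w^4 - 4*b^2*w + b*w^4 - b*w^2 + 4*w^3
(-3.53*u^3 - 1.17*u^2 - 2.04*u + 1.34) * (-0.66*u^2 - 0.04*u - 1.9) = 2.3298*u^5 + 0.9134*u^4 + 8.1002*u^3 + 1.4202*u^2 + 3.8224*u - 2.546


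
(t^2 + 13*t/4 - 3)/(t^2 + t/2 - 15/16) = 4*(t + 4)/(4*t + 5)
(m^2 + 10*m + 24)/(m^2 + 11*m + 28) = (m + 6)/(m + 7)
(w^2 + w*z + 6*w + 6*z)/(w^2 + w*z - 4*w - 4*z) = (w + 6)/(w - 4)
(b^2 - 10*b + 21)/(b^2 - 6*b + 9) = (b - 7)/(b - 3)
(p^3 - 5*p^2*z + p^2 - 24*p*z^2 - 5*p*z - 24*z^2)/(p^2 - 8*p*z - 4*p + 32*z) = (p^2 + 3*p*z + p + 3*z)/(p - 4)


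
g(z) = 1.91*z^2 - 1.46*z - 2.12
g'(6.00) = 21.46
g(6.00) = 57.88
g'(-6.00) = -24.38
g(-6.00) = 75.40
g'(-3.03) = -13.03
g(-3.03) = 19.84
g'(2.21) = 6.98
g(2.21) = 3.98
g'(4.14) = 14.35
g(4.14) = 24.57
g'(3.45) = 11.72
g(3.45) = 15.58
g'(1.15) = 2.93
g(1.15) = -1.27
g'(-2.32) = -10.32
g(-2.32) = 11.55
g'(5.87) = 20.96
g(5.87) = 55.12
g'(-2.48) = -10.93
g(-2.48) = 13.25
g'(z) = 3.82*z - 1.46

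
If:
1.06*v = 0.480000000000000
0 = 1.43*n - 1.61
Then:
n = 1.13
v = 0.45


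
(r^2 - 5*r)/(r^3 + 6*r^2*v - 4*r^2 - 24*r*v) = (r - 5)/(r^2 + 6*r*v - 4*r - 24*v)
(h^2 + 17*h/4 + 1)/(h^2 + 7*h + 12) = (h + 1/4)/(h + 3)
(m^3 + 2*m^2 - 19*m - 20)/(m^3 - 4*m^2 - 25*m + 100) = (m + 1)/(m - 5)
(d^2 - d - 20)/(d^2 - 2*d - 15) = (d + 4)/(d + 3)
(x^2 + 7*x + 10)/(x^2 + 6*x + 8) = (x + 5)/(x + 4)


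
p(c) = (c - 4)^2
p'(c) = 2*c - 8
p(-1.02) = 25.20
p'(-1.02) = -10.04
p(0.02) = 15.84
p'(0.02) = -7.96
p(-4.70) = 75.69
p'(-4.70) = -17.40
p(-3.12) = 50.69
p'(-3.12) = -14.24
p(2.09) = 3.65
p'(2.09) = -3.82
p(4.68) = 0.46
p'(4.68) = 1.36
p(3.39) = 0.37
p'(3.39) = -1.22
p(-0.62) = 21.34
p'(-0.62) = -9.24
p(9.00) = 25.00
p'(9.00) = 10.00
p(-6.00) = 100.00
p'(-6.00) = -20.00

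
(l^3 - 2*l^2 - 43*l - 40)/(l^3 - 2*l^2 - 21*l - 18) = (l^2 - 3*l - 40)/(l^2 - 3*l - 18)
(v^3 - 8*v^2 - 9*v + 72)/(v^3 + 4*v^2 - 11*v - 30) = (v^2 - 5*v - 24)/(v^2 + 7*v + 10)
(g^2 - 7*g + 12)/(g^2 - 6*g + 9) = (g - 4)/(g - 3)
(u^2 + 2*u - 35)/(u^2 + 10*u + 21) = (u - 5)/(u + 3)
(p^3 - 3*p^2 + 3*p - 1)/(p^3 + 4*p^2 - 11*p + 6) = (p - 1)/(p + 6)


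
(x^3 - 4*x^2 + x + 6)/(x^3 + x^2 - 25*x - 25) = (x^2 - 5*x + 6)/(x^2 - 25)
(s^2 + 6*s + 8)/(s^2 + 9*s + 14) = (s + 4)/(s + 7)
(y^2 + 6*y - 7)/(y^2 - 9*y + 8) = (y + 7)/(y - 8)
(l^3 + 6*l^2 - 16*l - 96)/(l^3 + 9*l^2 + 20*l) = (l^2 + 2*l - 24)/(l*(l + 5))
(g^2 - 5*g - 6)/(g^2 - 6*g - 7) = (g - 6)/(g - 7)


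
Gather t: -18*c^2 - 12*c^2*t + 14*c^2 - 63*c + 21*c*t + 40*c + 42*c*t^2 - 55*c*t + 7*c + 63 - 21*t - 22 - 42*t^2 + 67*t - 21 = -4*c^2 - 16*c + t^2*(42*c - 42) + t*(-12*c^2 - 34*c + 46) + 20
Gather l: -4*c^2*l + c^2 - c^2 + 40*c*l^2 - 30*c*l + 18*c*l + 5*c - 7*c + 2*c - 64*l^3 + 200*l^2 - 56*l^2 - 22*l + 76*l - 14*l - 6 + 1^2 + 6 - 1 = -64*l^3 + l^2*(40*c + 144) + l*(-4*c^2 - 12*c + 40)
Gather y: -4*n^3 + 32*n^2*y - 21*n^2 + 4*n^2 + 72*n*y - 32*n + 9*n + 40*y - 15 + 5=-4*n^3 - 17*n^2 - 23*n + y*(32*n^2 + 72*n + 40) - 10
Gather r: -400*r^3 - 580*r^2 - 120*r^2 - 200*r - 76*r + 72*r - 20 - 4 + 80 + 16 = -400*r^3 - 700*r^2 - 204*r + 72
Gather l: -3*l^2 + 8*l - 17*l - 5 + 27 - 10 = -3*l^2 - 9*l + 12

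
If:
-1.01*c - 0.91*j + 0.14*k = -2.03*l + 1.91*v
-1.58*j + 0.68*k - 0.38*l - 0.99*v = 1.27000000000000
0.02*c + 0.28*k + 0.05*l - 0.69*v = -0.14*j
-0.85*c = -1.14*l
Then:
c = 2.77303779329398*v - 0.938675706465865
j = -0.252988441479568*v - 0.454928357738939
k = 2.02348868219938*v + 0.419492761677179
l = 2.06761589850867*v - 0.699889781136829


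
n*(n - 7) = n^2 - 7*n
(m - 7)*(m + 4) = m^2 - 3*m - 28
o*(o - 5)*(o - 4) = o^3 - 9*o^2 + 20*o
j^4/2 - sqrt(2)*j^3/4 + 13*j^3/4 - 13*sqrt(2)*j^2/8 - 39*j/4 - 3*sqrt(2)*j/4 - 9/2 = (j/2 + sqrt(2)/2)*(j + 1/2)*(j + 6)*(j - 3*sqrt(2)/2)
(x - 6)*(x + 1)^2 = x^3 - 4*x^2 - 11*x - 6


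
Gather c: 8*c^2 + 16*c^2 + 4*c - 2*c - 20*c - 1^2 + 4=24*c^2 - 18*c + 3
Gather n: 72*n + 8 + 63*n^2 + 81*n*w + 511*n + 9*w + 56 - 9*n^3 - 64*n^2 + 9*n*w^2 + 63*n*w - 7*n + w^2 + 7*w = -9*n^3 - n^2 + n*(9*w^2 + 144*w + 576) + w^2 + 16*w + 64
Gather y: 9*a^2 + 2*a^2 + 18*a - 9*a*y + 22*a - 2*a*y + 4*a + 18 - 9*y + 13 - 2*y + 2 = 11*a^2 + 44*a + y*(-11*a - 11) + 33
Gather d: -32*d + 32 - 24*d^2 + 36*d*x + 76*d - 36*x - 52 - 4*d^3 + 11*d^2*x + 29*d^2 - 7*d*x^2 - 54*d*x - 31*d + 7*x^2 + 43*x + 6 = -4*d^3 + d^2*(11*x + 5) + d*(-7*x^2 - 18*x + 13) + 7*x^2 + 7*x - 14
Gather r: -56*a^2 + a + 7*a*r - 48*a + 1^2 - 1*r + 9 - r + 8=-56*a^2 - 47*a + r*(7*a - 2) + 18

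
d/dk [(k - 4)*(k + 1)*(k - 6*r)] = 3*k^2 - 12*k*r - 6*k + 18*r - 4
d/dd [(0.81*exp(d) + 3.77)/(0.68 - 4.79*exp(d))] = 18.6091*exp(d)/(4.79*exp(d) - 0.68)^2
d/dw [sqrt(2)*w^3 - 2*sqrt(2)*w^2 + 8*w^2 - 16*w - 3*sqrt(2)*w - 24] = 3*sqrt(2)*w^2 - 4*sqrt(2)*w + 16*w - 16 - 3*sqrt(2)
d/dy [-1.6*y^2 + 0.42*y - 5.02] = 0.42 - 3.2*y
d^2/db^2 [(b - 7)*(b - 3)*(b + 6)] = 6*b - 8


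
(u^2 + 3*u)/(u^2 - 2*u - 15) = u/(u - 5)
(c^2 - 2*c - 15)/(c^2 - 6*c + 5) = (c + 3)/(c - 1)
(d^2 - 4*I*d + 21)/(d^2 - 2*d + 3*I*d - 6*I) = (d - 7*I)/(d - 2)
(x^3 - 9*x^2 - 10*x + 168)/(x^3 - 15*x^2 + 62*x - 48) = (x^2 - 3*x - 28)/(x^2 - 9*x + 8)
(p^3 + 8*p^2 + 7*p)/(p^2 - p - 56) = p*(p + 1)/(p - 8)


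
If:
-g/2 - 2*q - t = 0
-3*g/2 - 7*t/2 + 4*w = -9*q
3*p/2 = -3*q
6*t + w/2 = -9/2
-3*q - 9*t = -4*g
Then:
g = -2160/2353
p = -2448/2353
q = 1224/2353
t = -1368/2353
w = -4761/2353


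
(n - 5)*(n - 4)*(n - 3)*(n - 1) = n^4 - 13*n^3 + 59*n^2 - 107*n + 60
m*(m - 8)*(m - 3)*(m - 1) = m^4 - 12*m^3 + 35*m^2 - 24*m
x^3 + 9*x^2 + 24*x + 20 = (x + 2)^2*(x + 5)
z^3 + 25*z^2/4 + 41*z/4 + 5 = (z + 1)*(z + 5/4)*(z + 4)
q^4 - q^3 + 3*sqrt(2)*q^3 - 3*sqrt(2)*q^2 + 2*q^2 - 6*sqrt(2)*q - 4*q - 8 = (q - 2)*(q + 1)*(q + sqrt(2))*(q + 2*sqrt(2))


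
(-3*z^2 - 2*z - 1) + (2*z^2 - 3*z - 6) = -z^2 - 5*z - 7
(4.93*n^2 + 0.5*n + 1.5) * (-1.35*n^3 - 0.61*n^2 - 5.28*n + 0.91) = -6.6555*n^5 - 3.6823*n^4 - 28.3604*n^3 + 0.9313*n^2 - 7.465*n + 1.365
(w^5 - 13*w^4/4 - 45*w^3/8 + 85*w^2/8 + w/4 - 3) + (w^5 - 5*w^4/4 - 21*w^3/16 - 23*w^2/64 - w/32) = 2*w^5 - 9*w^4/2 - 111*w^3/16 + 657*w^2/64 + 7*w/32 - 3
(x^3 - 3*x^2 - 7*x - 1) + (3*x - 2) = x^3 - 3*x^2 - 4*x - 3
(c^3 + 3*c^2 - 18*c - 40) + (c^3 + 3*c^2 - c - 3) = 2*c^3 + 6*c^2 - 19*c - 43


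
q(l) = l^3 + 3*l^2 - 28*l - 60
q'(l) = 3*l^2 + 6*l - 28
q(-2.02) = 0.56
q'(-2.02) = -27.88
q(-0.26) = -52.53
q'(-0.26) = -29.36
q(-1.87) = -3.69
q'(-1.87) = -28.73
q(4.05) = -57.76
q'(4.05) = 45.51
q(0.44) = -71.65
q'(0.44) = -24.78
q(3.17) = -86.76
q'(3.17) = 21.17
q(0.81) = -80.18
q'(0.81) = -21.17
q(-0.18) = -54.87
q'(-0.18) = -28.98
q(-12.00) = -1020.00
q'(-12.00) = 332.00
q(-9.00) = -294.00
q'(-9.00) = 161.00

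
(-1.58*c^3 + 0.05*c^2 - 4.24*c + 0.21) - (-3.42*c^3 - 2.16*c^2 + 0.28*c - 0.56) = 1.84*c^3 + 2.21*c^2 - 4.52*c + 0.77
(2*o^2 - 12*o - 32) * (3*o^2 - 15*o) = 6*o^4 - 66*o^3 + 84*o^2 + 480*o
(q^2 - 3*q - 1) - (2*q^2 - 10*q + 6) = -q^2 + 7*q - 7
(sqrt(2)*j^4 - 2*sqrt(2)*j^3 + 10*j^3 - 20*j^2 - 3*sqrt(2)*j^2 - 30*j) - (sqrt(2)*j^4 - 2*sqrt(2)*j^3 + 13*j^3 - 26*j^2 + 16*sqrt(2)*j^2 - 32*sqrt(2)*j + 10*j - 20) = -3*j^3 - 19*sqrt(2)*j^2 + 6*j^2 - 40*j + 32*sqrt(2)*j + 20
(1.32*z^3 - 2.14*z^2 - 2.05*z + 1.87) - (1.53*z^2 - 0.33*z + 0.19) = 1.32*z^3 - 3.67*z^2 - 1.72*z + 1.68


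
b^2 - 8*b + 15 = (b - 5)*(b - 3)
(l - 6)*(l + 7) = l^2 + l - 42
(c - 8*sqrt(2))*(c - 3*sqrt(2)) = c^2 - 11*sqrt(2)*c + 48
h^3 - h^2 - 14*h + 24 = (h - 3)*(h - 2)*(h + 4)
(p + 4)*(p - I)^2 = p^3 + 4*p^2 - 2*I*p^2 - p - 8*I*p - 4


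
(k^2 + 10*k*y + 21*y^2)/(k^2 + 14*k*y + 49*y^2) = (k + 3*y)/(k + 7*y)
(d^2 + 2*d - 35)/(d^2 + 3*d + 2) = (d^2 + 2*d - 35)/(d^2 + 3*d + 2)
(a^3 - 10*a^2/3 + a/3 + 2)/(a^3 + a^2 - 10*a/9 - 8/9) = 3*(a - 3)/(3*a + 4)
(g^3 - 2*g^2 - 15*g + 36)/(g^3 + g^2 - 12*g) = (g - 3)/g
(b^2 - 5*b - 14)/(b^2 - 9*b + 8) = (b^2 - 5*b - 14)/(b^2 - 9*b + 8)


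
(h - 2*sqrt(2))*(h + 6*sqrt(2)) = h^2 + 4*sqrt(2)*h - 24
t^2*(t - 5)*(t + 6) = t^4 + t^3 - 30*t^2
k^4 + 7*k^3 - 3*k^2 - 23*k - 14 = (k - 2)*(k + 1)^2*(k + 7)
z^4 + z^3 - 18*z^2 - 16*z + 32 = (z - 4)*(z - 1)*(z + 2)*(z + 4)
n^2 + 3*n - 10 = (n - 2)*(n + 5)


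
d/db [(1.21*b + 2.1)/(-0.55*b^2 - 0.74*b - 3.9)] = (0.6655*b^2 + 2.31*b - 3.165)/(0.3025*b^4 + 0.814*b^3 + 4.8376*b^2 + 5.772*b + 15.21)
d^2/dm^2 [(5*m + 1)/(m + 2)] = -18/(m + 2)^3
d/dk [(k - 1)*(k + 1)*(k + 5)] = 3*k^2 + 10*k - 1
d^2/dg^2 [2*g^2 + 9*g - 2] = 4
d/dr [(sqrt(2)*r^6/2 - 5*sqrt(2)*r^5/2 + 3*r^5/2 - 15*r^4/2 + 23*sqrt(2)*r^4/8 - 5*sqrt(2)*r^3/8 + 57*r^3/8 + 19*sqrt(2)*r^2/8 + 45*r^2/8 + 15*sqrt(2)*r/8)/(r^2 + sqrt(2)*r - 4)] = (16*sqrt(2)*r^7 - 60*sqrt(2)*r^6 + 76*r^6 - 280*r^5 - 2*sqrt(2)*r^5 - 45*r^4 + 215*sqrt(2)*r^4 - 254*sqrt(2)*r^3 + 940*r^3 - 646*r^2 + 90*sqrt(2)*r^2 - 360*r - 152*sqrt(2)*r - 60*sqrt(2))/(8*(r^4 + 2*sqrt(2)*r^3 - 6*r^2 - 8*sqrt(2)*r + 16))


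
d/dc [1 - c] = -1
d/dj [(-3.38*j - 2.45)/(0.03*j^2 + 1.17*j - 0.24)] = (0.1014*j^2 + 0.147*j + 3.6777)/(0.0009*j^4 + 0.0702*j^3 + 1.3545*j^2 - 0.5616*j + 0.0576)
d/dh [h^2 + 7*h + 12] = 2*h + 7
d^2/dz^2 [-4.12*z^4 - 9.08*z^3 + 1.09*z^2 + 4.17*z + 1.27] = -49.44*z^2 - 54.48*z + 2.18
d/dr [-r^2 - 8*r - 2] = -2*r - 8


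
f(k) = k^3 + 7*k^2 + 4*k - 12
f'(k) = 3*k^2 + 14*k + 4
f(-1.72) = -3.26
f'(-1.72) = -11.20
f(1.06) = 1.30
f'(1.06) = 22.21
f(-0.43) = -12.51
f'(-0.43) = -1.47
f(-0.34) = -12.59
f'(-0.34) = -0.41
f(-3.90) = 19.55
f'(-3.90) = -4.97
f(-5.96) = 1.10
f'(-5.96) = 27.12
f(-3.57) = 17.44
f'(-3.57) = -7.75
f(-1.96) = -0.48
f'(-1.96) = -11.92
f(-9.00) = -210.00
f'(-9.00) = 121.00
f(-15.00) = -1872.00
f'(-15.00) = 469.00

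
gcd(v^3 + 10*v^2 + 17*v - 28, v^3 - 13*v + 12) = v^2 + 3*v - 4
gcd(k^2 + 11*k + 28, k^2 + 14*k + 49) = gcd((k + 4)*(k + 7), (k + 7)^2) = k + 7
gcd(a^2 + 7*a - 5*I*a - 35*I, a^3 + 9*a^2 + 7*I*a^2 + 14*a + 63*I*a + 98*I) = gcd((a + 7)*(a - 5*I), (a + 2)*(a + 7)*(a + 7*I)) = a + 7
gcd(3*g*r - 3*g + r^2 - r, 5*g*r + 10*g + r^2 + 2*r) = 1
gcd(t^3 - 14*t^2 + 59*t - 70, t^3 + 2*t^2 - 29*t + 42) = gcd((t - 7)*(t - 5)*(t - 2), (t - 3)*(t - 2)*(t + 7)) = t - 2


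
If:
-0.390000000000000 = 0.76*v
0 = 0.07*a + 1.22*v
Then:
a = 8.94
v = -0.51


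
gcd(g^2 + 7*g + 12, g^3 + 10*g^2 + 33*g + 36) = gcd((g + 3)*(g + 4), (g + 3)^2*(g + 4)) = g^2 + 7*g + 12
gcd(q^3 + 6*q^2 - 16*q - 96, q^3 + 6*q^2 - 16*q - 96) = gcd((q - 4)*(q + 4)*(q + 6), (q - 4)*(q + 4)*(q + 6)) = q^3 + 6*q^2 - 16*q - 96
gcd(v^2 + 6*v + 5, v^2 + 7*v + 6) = v + 1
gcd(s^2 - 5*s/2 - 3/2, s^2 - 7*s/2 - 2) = s + 1/2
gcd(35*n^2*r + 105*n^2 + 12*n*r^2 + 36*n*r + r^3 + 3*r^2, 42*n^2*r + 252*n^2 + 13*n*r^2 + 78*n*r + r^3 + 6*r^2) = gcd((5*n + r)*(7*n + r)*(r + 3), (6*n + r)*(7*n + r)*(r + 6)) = 7*n + r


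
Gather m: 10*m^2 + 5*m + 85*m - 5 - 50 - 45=10*m^2 + 90*m - 100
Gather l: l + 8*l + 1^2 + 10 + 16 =9*l + 27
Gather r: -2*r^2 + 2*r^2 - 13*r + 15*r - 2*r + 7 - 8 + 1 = 0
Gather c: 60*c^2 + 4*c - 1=60*c^2 + 4*c - 1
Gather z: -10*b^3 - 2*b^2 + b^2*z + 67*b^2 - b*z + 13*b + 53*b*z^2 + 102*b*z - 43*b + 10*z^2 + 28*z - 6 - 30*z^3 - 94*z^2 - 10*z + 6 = -10*b^3 + 65*b^2 - 30*b - 30*z^3 + z^2*(53*b - 84) + z*(b^2 + 101*b + 18)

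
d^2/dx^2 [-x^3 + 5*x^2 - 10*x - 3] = 10 - 6*x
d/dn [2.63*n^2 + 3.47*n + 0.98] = 5.26*n + 3.47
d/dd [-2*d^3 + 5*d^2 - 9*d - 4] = -6*d^2 + 10*d - 9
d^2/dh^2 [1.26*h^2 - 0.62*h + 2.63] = 2.52000000000000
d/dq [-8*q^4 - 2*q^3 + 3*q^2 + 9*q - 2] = -32*q^3 - 6*q^2 + 6*q + 9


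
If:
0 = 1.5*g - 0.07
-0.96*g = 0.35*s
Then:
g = 0.05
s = -0.13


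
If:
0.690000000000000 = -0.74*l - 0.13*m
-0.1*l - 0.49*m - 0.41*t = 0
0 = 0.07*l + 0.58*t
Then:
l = -0.95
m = 0.10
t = 0.11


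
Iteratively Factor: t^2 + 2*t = (t + 2)*(t)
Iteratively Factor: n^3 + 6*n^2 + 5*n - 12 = (n + 3)*(n^2 + 3*n - 4) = (n + 3)*(n + 4)*(n - 1)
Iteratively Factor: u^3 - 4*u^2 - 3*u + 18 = (u - 3)*(u^2 - u - 6) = (u - 3)*(u + 2)*(u - 3)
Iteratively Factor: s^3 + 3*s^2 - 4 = (s + 2)*(s^2 + s - 2) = (s + 2)^2*(s - 1)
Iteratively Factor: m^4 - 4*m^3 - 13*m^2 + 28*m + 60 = (m + 2)*(m^3 - 6*m^2 - m + 30) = (m - 5)*(m + 2)*(m^2 - m - 6) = (m - 5)*(m + 2)^2*(m - 3)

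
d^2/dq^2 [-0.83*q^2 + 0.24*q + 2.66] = -1.66000000000000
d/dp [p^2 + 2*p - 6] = 2*p + 2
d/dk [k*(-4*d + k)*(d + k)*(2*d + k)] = -8*d^3 - 20*d^2*k - 3*d*k^2 + 4*k^3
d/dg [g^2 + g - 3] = 2*g + 1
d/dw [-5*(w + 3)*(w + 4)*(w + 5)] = -15*w^2 - 120*w - 235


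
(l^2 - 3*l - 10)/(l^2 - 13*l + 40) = (l + 2)/(l - 8)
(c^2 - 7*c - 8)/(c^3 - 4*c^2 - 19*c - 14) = (c - 8)/(c^2 - 5*c - 14)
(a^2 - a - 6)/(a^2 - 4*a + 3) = (a + 2)/(a - 1)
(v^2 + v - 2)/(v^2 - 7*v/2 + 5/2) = 2*(v + 2)/(2*v - 5)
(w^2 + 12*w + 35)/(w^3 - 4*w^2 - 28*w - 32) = (w^2 + 12*w + 35)/(w^3 - 4*w^2 - 28*w - 32)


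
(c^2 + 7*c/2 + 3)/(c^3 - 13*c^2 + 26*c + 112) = (c + 3/2)/(c^2 - 15*c + 56)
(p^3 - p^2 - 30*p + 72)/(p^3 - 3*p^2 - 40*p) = (-p^3 + p^2 + 30*p - 72)/(p*(-p^2 + 3*p + 40))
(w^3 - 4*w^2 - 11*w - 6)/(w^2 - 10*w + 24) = (w^2 + 2*w + 1)/(w - 4)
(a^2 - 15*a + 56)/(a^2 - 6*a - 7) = (a - 8)/(a + 1)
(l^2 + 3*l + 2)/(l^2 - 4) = (l + 1)/(l - 2)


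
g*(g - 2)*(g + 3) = g^3 + g^2 - 6*g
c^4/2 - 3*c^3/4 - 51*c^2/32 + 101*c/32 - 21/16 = (c/2 + 1)*(c - 7/4)*(c - 1)*(c - 3/4)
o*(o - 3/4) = o^2 - 3*o/4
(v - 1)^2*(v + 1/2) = v^3 - 3*v^2/2 + 1/2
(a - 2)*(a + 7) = a^2 + 5*a - 14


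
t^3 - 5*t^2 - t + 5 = (t - 5)*(t - 1)*(t + 1)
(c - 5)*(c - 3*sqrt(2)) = c^2 - 5*c - 3*sqrt(2)*c + 15*sqrt(2)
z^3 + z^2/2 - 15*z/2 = z*(z - 5/2)*(z + 3)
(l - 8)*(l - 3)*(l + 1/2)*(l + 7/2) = l^4 - 7*l^3 - 73*l^2/4 + 307*l/4 + 42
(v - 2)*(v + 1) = v^2 - v - 2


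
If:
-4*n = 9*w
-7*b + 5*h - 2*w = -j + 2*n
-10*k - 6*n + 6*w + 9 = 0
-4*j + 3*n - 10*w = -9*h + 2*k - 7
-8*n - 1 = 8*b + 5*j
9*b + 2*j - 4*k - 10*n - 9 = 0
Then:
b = 229553/373073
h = 213744/373073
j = 136491/373073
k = 1298121/746146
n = -361494/373073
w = 160664/373073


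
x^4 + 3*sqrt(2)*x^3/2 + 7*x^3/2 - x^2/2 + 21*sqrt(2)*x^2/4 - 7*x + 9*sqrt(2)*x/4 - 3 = (x + 1/2)*(x + 3)*(x - sqrt(2)/2)*(x + 2*sqrt(2))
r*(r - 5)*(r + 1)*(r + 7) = r^4 + 3*r^3 - 33*r^2 - 35*r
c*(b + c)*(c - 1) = b*c^2 - b*c + c^3 - c^2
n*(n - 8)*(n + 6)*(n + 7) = n^4 + 5*n^3 - 62*n^2 - 336*n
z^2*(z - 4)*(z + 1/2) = z^4 - 7*z^3/2 - 2*z^2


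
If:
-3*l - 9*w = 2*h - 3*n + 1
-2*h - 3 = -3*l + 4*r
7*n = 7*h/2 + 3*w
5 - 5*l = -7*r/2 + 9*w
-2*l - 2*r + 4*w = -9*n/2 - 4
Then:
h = 44728/6133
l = 27077/6133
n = 16268/6133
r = -6656/6133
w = -14224/6133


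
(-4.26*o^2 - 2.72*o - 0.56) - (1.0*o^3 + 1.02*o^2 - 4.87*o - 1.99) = -1.0*o^3 - 5.28*o^2 + 2.15*o + 1.43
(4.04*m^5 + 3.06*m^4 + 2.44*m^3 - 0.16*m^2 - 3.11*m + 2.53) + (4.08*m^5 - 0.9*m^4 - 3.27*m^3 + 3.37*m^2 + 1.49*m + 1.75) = 8.12*m^5 + 2.16*m^4 - 0.83*m^3 + 3.21*m^2 - 1.62*m + 4.28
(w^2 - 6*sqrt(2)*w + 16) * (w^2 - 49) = w^4 - 6*sqrt(2)*w^3 - 33*w^2 + 294*sqrt(2)*w - 784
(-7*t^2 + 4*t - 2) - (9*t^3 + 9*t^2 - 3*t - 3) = -9*t^3 - 16*t^2 + 7*t + 1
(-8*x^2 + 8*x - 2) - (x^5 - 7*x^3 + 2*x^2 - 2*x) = -x^5 + 7*x^3 - 10*x^2 + 10*x - 2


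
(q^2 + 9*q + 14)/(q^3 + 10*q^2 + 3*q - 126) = (q + 2)/(q^2 + 3*q - 18)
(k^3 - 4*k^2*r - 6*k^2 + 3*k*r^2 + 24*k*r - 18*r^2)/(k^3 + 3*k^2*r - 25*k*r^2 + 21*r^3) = (k - 6)/(k + 7*r)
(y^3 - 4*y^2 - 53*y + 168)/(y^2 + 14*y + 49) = (y^2 - 11*y + 24)/(y + 7)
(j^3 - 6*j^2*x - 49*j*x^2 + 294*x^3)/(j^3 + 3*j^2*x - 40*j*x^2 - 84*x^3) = (j - 7*x)/(j + 2*x)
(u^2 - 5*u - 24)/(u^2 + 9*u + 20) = (u^2 - 5*u - 24)/(u^2 + 9*u + 20)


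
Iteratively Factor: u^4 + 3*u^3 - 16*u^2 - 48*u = (u + 3)*(u^3 - 16*u) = (u + 3)*(u + 4)*(u^2 - 4*u) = u*(u + 3)*(u + 4)*(u - 4)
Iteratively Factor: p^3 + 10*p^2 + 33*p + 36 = (p + 4)*(p^2 + 6*p + 9) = (p + 3)*(p + 4)*(p + 3)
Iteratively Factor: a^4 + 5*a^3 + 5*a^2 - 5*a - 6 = (a + 1)*(a^3 + 4*a^2 + a - 6) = (a + 1)*(a + 3)*(a^2 + a - 2) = (a - 1)*(a + 1)*(a + 3)*(a + 2)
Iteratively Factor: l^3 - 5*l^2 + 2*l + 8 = (l - 2)*(l^2 - 3*l - 4) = (l - 2)*(l + 1)*(l - 4)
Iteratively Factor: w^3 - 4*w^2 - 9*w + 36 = (w + 3)*(w^2 - 7*w + 12) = (w - 3)*(w + 3)*(w - 4)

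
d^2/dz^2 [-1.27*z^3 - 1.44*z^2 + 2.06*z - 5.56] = -7.62*z - 2.88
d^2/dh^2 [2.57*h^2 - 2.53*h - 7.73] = 5.14000000000000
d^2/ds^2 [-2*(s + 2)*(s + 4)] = -4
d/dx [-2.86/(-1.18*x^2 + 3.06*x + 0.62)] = (8.7516 - 6.7496*x)/(-1.18*x^2 + 3.06*x + 0.62)^2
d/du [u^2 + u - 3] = 2*u + 1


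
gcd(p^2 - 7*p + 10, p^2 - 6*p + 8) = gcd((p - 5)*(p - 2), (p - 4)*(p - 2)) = p - 2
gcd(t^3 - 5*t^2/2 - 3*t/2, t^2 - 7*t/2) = t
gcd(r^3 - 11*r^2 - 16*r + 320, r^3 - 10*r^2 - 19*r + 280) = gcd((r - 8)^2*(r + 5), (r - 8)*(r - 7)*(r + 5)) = r^2 - 3*r - 40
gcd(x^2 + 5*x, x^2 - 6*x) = x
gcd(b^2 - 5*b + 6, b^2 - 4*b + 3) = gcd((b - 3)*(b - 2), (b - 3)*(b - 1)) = b - 3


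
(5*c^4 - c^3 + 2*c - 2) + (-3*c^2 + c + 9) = 5*c^4 - c^3 - 3*c^2 + 3*c + 7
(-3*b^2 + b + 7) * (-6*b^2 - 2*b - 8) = 18*b^4 - 20*b^2 - 22*b - 56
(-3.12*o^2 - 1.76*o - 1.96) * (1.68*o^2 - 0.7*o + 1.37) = -5.2416*o^4 - 0.7728*o^3 - 6.3352*o^2 - 1.0392*o - 2.6852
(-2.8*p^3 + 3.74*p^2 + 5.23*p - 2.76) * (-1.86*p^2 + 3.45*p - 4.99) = 5.208*p^5 - 16.6164*p^4 + 17.1472*p^3 + 4.5145*p^2 - 35.6197*p + 13.7724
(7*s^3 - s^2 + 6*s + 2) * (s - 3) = 7*s^4 - 22*s^3 + 9*s^2 - 16*s - 6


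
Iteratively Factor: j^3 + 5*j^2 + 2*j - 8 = (j - 1)*(j^2 + 6*j + 8) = (j - 1)*(j + 4)*(j + 2)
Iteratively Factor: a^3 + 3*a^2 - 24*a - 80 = (a - 5)*(a^2 + 8*a + 16) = (a - 5)*(a + 4)*(a + 4)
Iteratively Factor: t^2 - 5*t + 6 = (t - 2)*(t - 3)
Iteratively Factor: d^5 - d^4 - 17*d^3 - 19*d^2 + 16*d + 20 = (d - 5)*(d^4 + 4*d^3 + 3*d^2 - 4*d - 4) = (d - 5)*(d + 2)*(d^3 + 2*d^2 - d - 2) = (d - 5)*(d + 1)*(d + 2)*(d^2 + d - 2) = (d - 5)*(d + 1)*(d + 2)^2*(d - 1)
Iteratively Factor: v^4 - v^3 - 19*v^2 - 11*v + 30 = (v - 1)*(v^3 - 19*v - 30) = (v - 1)*(v + 2)*(v^2 - 2*v - 15) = (v - 5)*(v - 1)*(v + 2)*(v + 3)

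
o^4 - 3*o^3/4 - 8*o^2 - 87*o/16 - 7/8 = (o - 7/2)*(o + 1/4)*(o + 1/2)*(o + 2)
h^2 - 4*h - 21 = (h - 7)*(h + 3)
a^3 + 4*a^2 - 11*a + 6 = (a - 1)^2*(a + 6)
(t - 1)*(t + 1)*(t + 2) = t^3 + 2*t^2 - t - 2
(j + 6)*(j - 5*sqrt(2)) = j^2 - 5*sqrt(2)*j + 6*j - 30*sqrt(2)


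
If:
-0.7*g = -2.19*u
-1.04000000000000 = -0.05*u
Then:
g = 65.07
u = 20.80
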